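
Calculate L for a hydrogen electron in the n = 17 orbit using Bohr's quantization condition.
1.7928e-33 J·s (or 17ℏ)

In the Bohr model, angular momentum is quantized:
L = nℏ

where ℏ = h/(2π) = 1.054572e-34 J·s

For n = 17:
L = 17 × 1.054572e-34 J·s
L = 1.7928e-33 J·s

This can also be written as L = 17ℏ.
The angular momentum is an integer multiple of the reduced Planck constant.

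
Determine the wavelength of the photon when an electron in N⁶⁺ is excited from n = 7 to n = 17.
109.732 nm

First, find the transition energy using E_n = -13.6057 Z² / n² eV:
E_7 = -13.6057 × 7² / 7² = -13.605700 eV
E_17 = -13.6057 × 7² / 17² = -2.306849 eV

Photon energy: |ΔE| = |E_17 - E_7| = 11.298851 eV

Convert to wavelength using E = hc/λ with hc = 1239.84 eV·nm:
λ = hc/E = 1239.84 eV·nm / 11.298851 eV
λ = 109.732 nm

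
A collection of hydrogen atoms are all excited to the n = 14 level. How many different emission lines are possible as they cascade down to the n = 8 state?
21

The electron can occupy levels n = 8, 9, ..., 14 during de-excitation — that is m = 14 - 8 + 1 = 7 distinct levels.

The number of distinct spectral lines equals the number of ways to choose 2 of these m levels (each pair gives one possible emission transition):

Number of lines = m(m-1)/2 = 7×6/2 = 21

These correspond to all possible transitions between the 7 levels:
14 → 13, 14 → 12, 14 → 11, 14 → 10, 14 → 9, 14 → 8, 13 → 12, 13 → 11...

Each transition produces a photon with a unique energy (and thus wavelength). This count does not depend on Z.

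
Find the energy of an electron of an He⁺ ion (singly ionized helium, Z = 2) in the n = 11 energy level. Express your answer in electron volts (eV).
-0.4498 eV

The energy levels of a hydrogen-like atom are given by:
E_n = -13.6057 Z² / n² eV  (with Z = 2 for He⁺)

For n = 11:
E_11 = -13.6057 × 2² / 11²
E_11 = -13.6057 × 4 / 121
E_11 = -0.4498 eV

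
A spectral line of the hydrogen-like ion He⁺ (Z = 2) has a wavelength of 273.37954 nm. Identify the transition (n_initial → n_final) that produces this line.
n = 6 → n = 3

First, find the photon energy from the wavelength (hc = 1239.84 eV·nm):
E = hc/λ = 1239.84 eV·nm / 273.37954 nm = 4.5352333 eV

The energy levels of He⁺ satisfy E_n = -13.6057 × 2² / n² eV, so an emission n_i → n_f releases
ΔE = 13.6057 × 2² × (1/n_f² − 1/n_i²) eV.

Setting ΔE equal to the photon energy:
1/n_f² − 1/n_i² = 4.5352333 / (13.6057 × 2²) = 0.083333333

Since 1/n_i² must be positive, we need 1/n_f² > 0.083333333, i.e. n_f ≤ 3. For each allowed n_f, solve n_i = (1/n_f² − 0.083333333)^(−1/2) and check whether it is a whole number:
  n_f = 1: 1/n_i² = 1.000000000 − 0.083333333 = 0.916666667 → n_i = 1.044  (not an integer) ✗
  n_f = 2: 1/n_i² = 0.250000000 − 0.083333333 = 0.166666667 → n_i = 2.449  (not an integer) ✗
  n_f = 3: 1/n_i² = 0.111111111 − 0.083333333 = 0.027777778 → n_i = 6.000  → integer, n_i = 6 ✓

Only n_f = 3 gives an integer upper level, n_i = 6.

The transition is from n = 6 to n = 3 (emission).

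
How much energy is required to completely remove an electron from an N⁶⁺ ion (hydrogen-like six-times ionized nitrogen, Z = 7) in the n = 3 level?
74.07548 eV

The ionization energy is the energy needed to remove the electron completely (n → ∞).

For a hydrogen-like ion with Z = 7, E_n = -13.6057 Z² / n² eV.

At n = 3: E_3 = -13.6057 × 7² / 3² = -74.07547778 eV
At n = ∞: E_∞ = 0 eV

Ionization energy = E_∞ - E_3 = 0 - (-74.07547778) = 74.07547778 eV
Ionization energy ≈ 74.07548 eV

This is also called the binding energy of the electron in state n = 3.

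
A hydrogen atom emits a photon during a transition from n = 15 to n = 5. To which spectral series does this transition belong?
Pfund series

The spectral series in hydrogen are named based on the final (lower) energy level:
- Lyman series: n_final = 1 (ultraviolet)
- Balmer series: n_final = 2 (visible/near-UV)
- Paschen series: n_final = 3 (infrared)
- Brackett series: n_final = 4 (infrared)
- Pfund series: n_final = 5 (far infrared)

Since this transition ends at n = 5, it belongs to the Pfund series.

For reference, this 15 → 5 line has photon energy
ΔE = 13.6057 eV × (1/5² - 1/15²) = 0.4837582222 eV,
corresponding to wavelength λ = hc/ΔE = 1239.84 eV·nm / 0.4837582222 eV = 2562.9332 nm in the far infrared region.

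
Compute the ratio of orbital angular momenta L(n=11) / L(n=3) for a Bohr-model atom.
3.666667

In the Bohr model, L_n = nℏ, so the ratio is purely the ratio of quantum numbers:

L_11/L_3 = 11ℏ / 3ℏ = 11/3 = 3.666667

The angular momentum scales linearly with n.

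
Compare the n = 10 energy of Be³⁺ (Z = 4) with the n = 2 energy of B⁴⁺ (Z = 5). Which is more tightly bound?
B⁴⁺ at n = 2 (E = -85.035625 eV)

Using E_n = -13.6057 Z² / n² eV:

Be³⁺ (Z = 4) at n = 10:
E = -13.6057 × 4² / 10² = -13.6057 × 16 / 100 = -2.176912000 eV

B⁴⁺ (Z = 5) at n = 2:
E = -13.6057 × 5² / 2² = -13.6057 × 25 / 4 = -85.035625000 eV

Since -85.035625000 eV < -2.176912000 eV,
B⁴⁺ at n = 2 is more tightly bound (requires more energy to ionize).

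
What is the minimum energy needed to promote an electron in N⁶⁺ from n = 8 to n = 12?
5.787 eV

The energy levels of a hydrogen-like atom are E_n = -13.6057 Z² eV / n².

Energy at n = 8: E_8 = -13.6057 × 7² / 8² = -10.416864 eV
Energy at n = 12: E_12 = -13.6057 × 7² / 12² = -4.629717 eV

The excitation energy is the difference:
ΔE = E_12 - E_8
ΔE = -4.629717 - (-10.416864)
ΔE = 5.787 eV

Since this is positive, energy must be absorbed (photon absorption).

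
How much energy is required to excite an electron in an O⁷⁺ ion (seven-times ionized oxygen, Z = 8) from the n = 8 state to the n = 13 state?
8.4532 eV

The energy levels of a hydrogen-like atom are E_n = -13.6057 Z² eV / n².

Energy at n = 8: E_8 = -13.6057 × 8² / 8² = -13.6057000 eV
Energy at n = 13: E_13 = -13.6057 × 8² / 13² = -5.1524544 eV

The excitation energy is the difference:
ΔE = E_13 - E_8
ΔE = -5.1524544 - (-13.6057000)
ΔE = 8.4532 eV

Since this is positive, energy must be absorbed (photon absorption).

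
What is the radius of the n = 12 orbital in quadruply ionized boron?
1.5240 nm (or 15.2403 Å)

The Bohr radius formula is:
r_n = n² a₀ / Z

where a₀ = 0.0529177 nm is the Bohr radius.

For B⁴⁺ (Z = 5) at n = 12:
r_12 = 12² × 0.0529177 nm / 5
r_12 = 144 × 0.0529177 nm / 5
r_12 = 7.62015 nm / 5
r_12 = 1.5240 nm

The electron orbits at approximately 1.5240 nm from the nucleus.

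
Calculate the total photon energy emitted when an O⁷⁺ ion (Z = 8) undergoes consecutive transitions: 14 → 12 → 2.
213.24852 eV

The energy levels of O⁷⁺ are E_n = -13.6057 × 8² / n² eV.

First transition (14 → 12):
ΔE₁ = |E_12 - E_14|
ΔE₁ = |-6.04697777778 - (-4.44267755102)| = 1.60430023 eV

Second transition (12 → 2):
ΔE₂ = |E_2 - E_12|
ΔE₂ = |-217.69120000000 - (-6.04697777778)| = 211.64422222 eV

Total energy released:
E_total = ΔE₁ + ΔE₂ = 1.60430023 + 211.64422222 = 213.24852 eV

Note: This equals the direct transition 14 → 2: 213.24852 eV ✓
Energy is conserved regardless of the path taken.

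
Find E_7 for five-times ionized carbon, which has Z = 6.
-9.996 eV

For hydrogen-like ions, the energy levels scale with Z²:
E_n = -13.6057 Z² / n² eV

For C⁵⁺ (Z = 6) at n = 7:
E_7 = -13.6057 × 6² / 7²
E_7 = -13.6057 × 36 / 49
E_7 = -489.8052 / 49
E_7 = -9.996 eV

The energy is 36 times more negative than hydrogen at the same n due to the stronger nuclear charge.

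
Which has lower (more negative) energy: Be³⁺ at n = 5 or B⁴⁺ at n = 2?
B⁴⁺ at n = 2 (E = -85.0356 eV)

Using E_n = -13.6057 Z² / n² eV:

Be³⁺ (Z = 4) at n = 5:
E = -13.6057 × 4² / 5² = -13.6057 × 16 / 25 = -8.7076480 eV

B⁴⁺ (Z = 5) at n = 2:
E = -13.6057 × 5² / 2² = -13.6057 × 25 / 4 = -85.0356250 eV

Since -85.0356250 eV < -8.7076480 eV,
B⁴⁺ at n = 2 is more tightly bound (requires more energy to ionize).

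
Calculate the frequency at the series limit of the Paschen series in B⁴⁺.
9.138e+15 Hz

The series limit corresponds to the transition from n = ∞ to n = 3.
This is the highest energy (shortest wavelength) transition in the Paschen series.

E_∞ = 0 eV
E_3 = -13.6057 × 5² / 3² = -37.79361 eV

Energy at series limit:
ΔE = E_∞ - E_3 = 0 - (-37.79361) = 37.79361 eV
E = 37.79361 eV × (1.602177 × 10⁻¹⁹ J/eV) = 6.05521e-18 J
f = E/h = 6.05521e-18 J / (6.62607 × 10⁻³⁴ J·s) = 9.138e+15 Hz

This energy equals the ionization energy from the n = 3 state of B⁴⁺.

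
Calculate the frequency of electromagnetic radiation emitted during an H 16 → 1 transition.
3.27699e+15 Hz

First, find the transition energy:
E_16 = -13.6057 / 16² = -0.05314727 eV
E_1 = -13.6057 / 1² = -13.60570000 eV
|ΔE| = |E_1 - E_16| = 13.55255273 eV

Convert to Joules: E = 13.55255273 eV × (1.602177 × 10⁻¹⁹ J/eV) = 2.1713588e-18 J

Using E = hf:
f = E/h = 2.1713588e-18 J / (6.62607 × 10⁻³⁴ J·s)
f = 3.27699e+15 Hz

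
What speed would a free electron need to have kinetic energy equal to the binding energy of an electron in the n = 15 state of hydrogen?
1.45846e+05 m/s (or 0.04865% of c)

The binding energy at n = 15 for hydrogen is:
E_15 = -13.6057/15² = -0.0604697778 eV
|E_15| = 0.0604697778 eV

Convert to Joules:
KE = 0.0604697778 eV × (1.602177 × 10⁻¹⁹ J/eV) = 9.6883287e-21 J

Using KE = ½mv²:
v = √(2·KE/m_e)
v = √(2 × 9.6883287e-21 J / 9.10938 × 10⁻³¹ kg)
v = 1.45846e+05 m/s

This is approximately 0.04865% the speed of light.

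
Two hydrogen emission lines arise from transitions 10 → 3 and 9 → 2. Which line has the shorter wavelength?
9 → 2

Calculate the energy for each transition:

Transition 10 → 3:
ΔE₁ = |E_3 - E_10| = |-13.6057/3² - (-13.6057/10²)|
ΔE₁ = |-1.511744444444 - (-0.136057000000)| = 1.375687444 eV

Transition 9 → 2:
ΔE₂ = |E_2 - E_9| = |-13.6057/2² - (-13.6057/9²)|
ΔE₂ = |-3.401425000000 - (-0.167971604938)| = 3.233453395 eV

Since 3.233453395 eV > 1.375687444 eV, the transition 9 → 2 emits the more energetic photon.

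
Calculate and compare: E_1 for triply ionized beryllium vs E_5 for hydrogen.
Be³⁺ at n = 1 (E = -217.69 eV)

Using E_n = -13.6057 Z² / n² eV:

Be³⁺ (Z = 4) at n = 1:
E = -13.6057 × 4² / 1² = -13.6057 × 16 / 1 = -217.69120 eV

H (Z = 1) at n = 5:
E = -13.6057 × 1² / 5² = -13.6057 × 1 / 25 = -0.54423 eV

Since -217.69120 eV < -0.54423 eV,
Be³⁺ at n = 1 is more tightly bound (requires more energy to ionize).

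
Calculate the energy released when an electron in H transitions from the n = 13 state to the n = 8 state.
0.132082 eV

The energy levels are E_n = -13.6057 eV / n².

Energy at n = 13: E_13 = -13.6057 / 13² = -0.080507101 eV
Energy at n = 8: E_8 = -13.6057 / 8² = -0.212589063 eV

For emission (electron falling to lower state), the photon energy is:
E_photon = E_13 - E_8 = |-0.080507101 - (-0.212589063)|
E_photon = 0.132082 eV

This energy is carried away by the emitted photon.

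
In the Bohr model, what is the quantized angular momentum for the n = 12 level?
1.2655e-33 J·s (or 12ℏ)

In the Bohr model, angular momentum is quantized:
L = nℏ

where ℏ = h/(2π) = 1.054572e-34 J·s

For n = 12:
L = 12 × 1.054572e-34 J·s
L = 1.2655e-33 J·s

This can also be written as L = 12ℏ.
The angular momentum is an integer multiple of the reduced Planck constant.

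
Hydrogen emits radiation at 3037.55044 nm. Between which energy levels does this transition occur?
n = 10 → n = 5

First, find the photon energy from the wavelength (hc = 1239.84 eV·nm):
E = hc/λ = 1239.84 eV·nm / 3037.55044 nm = 0.40817100 eV

The energy levels of hydrogen satisfy E_n = -13.6057 / n² eV, so an emission n_i → n_f releases
ΔE = 13.6057 × (1/n_f² − 1/n_i²) eV.

Setting ΔE equal to the photon energy:
1/n_f² − 1/n_i² = 0.40817100 / 13.6057 = 0.030000000

Since 1/n_i² must be positive, we need 1/n_f² > 0.030000000, i.e. n_f ≤ 5. For each allowed n_f, solve n_i = (1/n_f² − 0.030000000)^(−1/2) and check whether it is a whole number:
  n_f = 1: 1/n_i² = 1.000000000 − 0.030000000 = 0.970000000 → n_i = 1.015  (not an integer) ✗
  n_f = 2: 1/n_i² = 0.250000000 − 0.030000000 = 0.220000000 → n_i = 2.132  (not an integer) ✗
  n_f = 3: 1/n_i² = 0.111111111 − 0.030000000 = 0.081111111 → n_i = 3.511  (not an integer) ✗
  n_f = 4: 1/n_i² = 0.062500000 − 0.030000000 = 0.032500000 → n_i = 5.547  (not an integer) ✗
  n_f = 5: 1/n_i² = 0.040000000 − 0.030000000 = 0.010000000 → n_i = 10.000  → integer, n_i = 10 ✓

Only n_f = 5 gives an integer upper level, n_i = 10.

The transition is from n = 10 to n = 5 (emission).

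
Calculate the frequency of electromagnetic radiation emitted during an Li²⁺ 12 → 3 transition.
3.08e+15 Hz

First, find the transition energy:
E_12 = -13.6057 × 3² / 12² = -0.8504 eV
E_3 = -13.6057 × 3² / 3² = -13.6057 eV
|ΔE| = |E_3 - E_12| = 12.7553 eV

Convert to Joules: E = 12.7553 eV × (1.602177 × 10⁻¹⁹ J/eV) = 2.0436e-18 J

Using E = hf:
f = E/h = 2.0436e-18 J / (6.62607 × 10⁻³⁴ J·s)
f = 3.08e+15 Hz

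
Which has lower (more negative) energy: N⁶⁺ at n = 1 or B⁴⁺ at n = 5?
N⁶⁺ at n = 1 (E = -666.67930 eV)

Using E_n = -13.6057 Z² / n² eV:

N⁶⁺ (Z = 7) at n = 1:
E = -13.6057 × 7² / 1² = -13.6057 × 49 / 1 = -666.67930000 eV

B⁴⁺ (Z = 5) at n = 5:
E = -13.6057 × 5² / 5² = -13.6057 × 25 / 25 = -13.60570000 eV

Since -666.67930000 eV < -13.60570000 eV,
N⁶⁺ at n = 1 is more tightly bound (requires more energy to ionize).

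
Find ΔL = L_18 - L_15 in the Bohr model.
3.164e-34 J·s (or 3ℏ)

In the Bohr model, L_n = nℏ where ℏ = 1.05457e-34 J·s.

L_18 = 18ℏ = 1.89823e-33 J·s
L_15 = 15ℏ = 1.58186e-33 J·s

ΔL = L_18 - L_15 = (18 - 15)ℏ = 3ℏ
ΔL = 3 × 1.05457e-34 J·s = 3.164e-34 J·s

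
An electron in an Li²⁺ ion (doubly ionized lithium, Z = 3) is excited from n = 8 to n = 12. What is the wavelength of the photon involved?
1166.42 nm

First, find the transition energy using E_n = -13.6057 Z² / n² eV:
E_8 = -13.6057 × 3² / 8² = -1.9133016 eV
E_12 = -13.6057 × 3² / 12² = -0.8503563 eV

Photon energy: |ΔE| = |E_12 - E_8| = 1.0629453 eV

Convert to wavelength using E = hc/λ with hc = 1239.84 eV·nm:
λ = hc/E = 1239.84 eV·nm / 1.0629453 eV
λ = 1166.42 nm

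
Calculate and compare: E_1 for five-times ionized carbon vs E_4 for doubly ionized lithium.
C⁵⁺ at n = 1 (E = -489.81 eV)

Using E_n = -13.6057 Z² / n² eV:

C⁵⁺ (Z = 6) at n = 1:
E = -13.6057 × 6² / 1² = -13.6057 × 36 / 1 = -489.80520 eV

Li²⁺ (Z = 3) at n = 4:
E = -13.6057 × 3² / 4² = -13.6057 × 9 / 16 = -7.65321 eV

Since -489.80520 eV < -7.65321 eV,
C⁵⁺ at n = 1 is more tightly bound (requires more energy to ionize).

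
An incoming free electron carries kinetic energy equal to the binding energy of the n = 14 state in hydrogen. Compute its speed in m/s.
1.5626e+05 m/s (or 0.05% of c)

The binding energy at n = 14 for hydrogen is:
E_14 = -13.6057/14² = -0.069416837 eV
|E_14| = 0.069416837 eV

Convert to Joules:
KE = 0.069416837 eV × (1.602177 × 10⁻¹⁹ J/eV) = 1.112181e-20 J

Using KE = ½mv²:
v = √(2·KE/m_e)
v = √(2 × 1.112181e-20 J / 9.10938 × 10⁻³¹ kg)
v = 1.5626e+05 m/s

This is approximately 0.05% the speed of light.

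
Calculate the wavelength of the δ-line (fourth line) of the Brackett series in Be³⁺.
121.502 nm

The lines of a series are numbered from the longest wavelength (smallest ΔE) outward; the fourth line is the transition from n = n_f + 4 to n_f.
The Brackett series has all transitions ending at n_f = 4.

For Be³⁺ (Z = 4), the fourth line (δ-line) is the jump from n = 8 to n = 4:
E_8 = -13.6057 × 4² / 8² = -3.401425 eV
E_4 = -13.6057 × 4² / 4² = -13.605700 eV
ΔE = E_8 - E_4 = 10.204275 eV

λ = hc/E = 1239.84 eV·nm / 10.204275 eV
λ = 121.502 nm

This is the δ-line of the Brackett series in Be³⁺.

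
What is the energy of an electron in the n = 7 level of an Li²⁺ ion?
-2.50 eV

For hydrogen-like ions, the energy levels scale with Z²:
E_n = -13.6057 Z² / n² eV

For Li²⁺ (Z = 3) at n = 7:
E_7 = -13.6057 × 3² / 7²
E_7 = -13.6057 × 9 / 49
E_7 = -122.4513 / 49
E_7 = -2.50 eV

The energy is 9 times more negative than hydrogen at the same n due to the stronger nuclear charge.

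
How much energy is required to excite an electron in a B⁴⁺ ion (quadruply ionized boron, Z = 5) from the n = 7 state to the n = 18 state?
5.892 eV

The energy levels of a hydrogen-like atom are E_n = -13.6057 Z² eV / n².

Energy at n = 7: E_7 = -13.6057 × 5² / 7² = -6.941684 eV
Energy at n = 18: E_18 = -13.6057 × 5² / 18² = -1.049823 eV

The excitation energy is the difference:
ΔE = E_18 - E_7
ΔE = -1.049823 - (-6.941684)
ΔE = 5.892 eV

Since this is positive, energy must be absorbed (photon absorption).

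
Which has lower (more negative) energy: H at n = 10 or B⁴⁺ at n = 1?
B⁴⁺ at n = 1 (E = -340.142500 eV)

Using E_n = -13.6057 Z² / n² eV:

H (Z = 1) at n = 10:
E = -13.6057 × 1² / 10² = -13.6057 × 1 / 100 = -0.136057000 eV

B⁴⁺ (Z = 5) at n = 1:
E = -13.6057 × 5² / 1² = -13.6057 × 25 / 1 = -340.142500000 eV

Since -340.142500000 eV < -0.136057000 eV,
B⁴⁺ at n = 1 is more tightly bound (requires more energy to ionize).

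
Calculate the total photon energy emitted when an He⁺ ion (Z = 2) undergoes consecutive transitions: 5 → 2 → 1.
52.24589 eV

The energy levels of He⁺ are E_n = -13.6057 × 2² / n² eV.

First transition (5 → 2):
ΔE₁ = |E_2 - E_5|
ΔE₁ = |-13.60570000000 - (-2.17691200000)| = 11.42878800 eV

Second transition (2 → 1):
ΔE₂ = |E_1 - E_2|
ΔE₂ = |-54.42280000000 - (-13.60570000000)| = 40.81710000 eV

Total energy released:
E_total = ΔE₁ + ΔE₂ = 11.42878800 + 40.81710000 = 52.24589 eV

Note: This equals the direct transition 5 → 1: 52.24589 eV ✓
Energy is conserved regardless of the path taken.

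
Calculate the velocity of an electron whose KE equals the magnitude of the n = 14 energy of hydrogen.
1.5626e+05 m/s (or 0.052% of c)

The binding energy at n = 14 for hydrogen is:
E_14 = -13.6057/14² = -0.069416837 eV
|E_14| = 0.069416837 eV

Convert to Joules:
KE = 0.069416837 eV × (1.602177 × 10⁻¹⁹ J/eV) = 1.112181e-20 J

Using KE = ½mv²:
v = √(2·KE/m_e)
v = √(2 × 1.112181e-20 J / 9.10938 × 10⁻³¹ kg)
v = 1.5626e+05 m/s

This is approximately 0.052% the speed of light.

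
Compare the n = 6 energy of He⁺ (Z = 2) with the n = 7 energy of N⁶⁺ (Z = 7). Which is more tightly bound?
N⁶⁺ at n = 7 (E = -13.6057 eV)

Using E_n = -13.6057 Z² / n² eV:

He⁺ (Z = 2) at n = 6:
E = -13.6057 × 2² / 6² = -13.6057 × 4 / 36 = -1.5117444 eV

N⁶⁺ (Z = 7) at n = 7:
E = -13.6057 × 7² / 7² = -13.6057 × 49 / 49 = -13.6057000 eV

Since -13.6057000 eV < -1.5117444 eV,
N⁶⁺ at n = 7 is more tightly bound (requires more energy to ionize).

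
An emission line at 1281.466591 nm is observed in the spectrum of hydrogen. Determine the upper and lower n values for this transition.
n = 5 → n = 3

First, find the photon energy from the wavelength (hc = 1239.84 eV·nm):
E = hc/λ = 1239.84 eV·nm / 1281.466591 nm = 0.96751644 eV

The energy levels of hydrogen satisfy E_n = -13.6057 / n² eV, so an emission n_i → n_f releases
ΔE = 13.6057 × (1/n_f² − 1/n_i²) eV.

Setting ΔE equal to the photon energy:
1/n_f² − 1/n_i² = 0.96751644 / 13.6057 = 0.071111111

Since 1/n_i² must be positive, we need 1/n_f² > 0.071111111, i.e. n_f ≤ 3. For each allowed n_f, solve n_i = (1/n_f² − 0.071111111)^(−1/2) and check whether it is a whole number:
  n_f = 1: 1/n_i² = 1.000000000 − 0.071111111 = 0.928888889 → n_i = 1.038  (not an integer) ✗
  n_f = 2: 1/n_i² = 0.250000000 − 0.071111111 = 0.178888889 → n_i = 2.364  (not an integer) ✗
  n_f = 3: 1/n_i² = 0.111111111 − 0.071111111 = 0.040000000 → n_i = 5.000  → integer, n_i = 5 ✓

Only n_f = 3 gives an integer upper level, n_i = 5.

The transition is from n = 5 to n = 3 (emission).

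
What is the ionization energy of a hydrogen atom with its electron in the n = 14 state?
0.0694 eV

The ionization energy is the energy needed to remove the electron completely (n → ∞).

For hydrogen, E_n = -13.6057 eV / n².

At n = 14: E_14 = -13.6057 / 14² = -0.0694168 eV
At n = ∞: E_∞ = 0 eV

Ionization energy = E_∞ - E_14 = 0 - (-0.0694168) = 0.0694168 eV
Ionization energy ≈ 0.0694 eV

This is also called the binding energy of the electron in state n = 14.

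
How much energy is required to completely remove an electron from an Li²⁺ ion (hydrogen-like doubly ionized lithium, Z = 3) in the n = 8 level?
1.91 eV

The ionization energy is the energy needed to remove the electron completely (n → ∞).

For a hydrogen-like ion with Z = 3, E_n = -13.6057 Z² / n² eV.

At n = 8: E_8 = -13.6057 × 3² / 8² = -1.91330 eV
At n = ∞: E_∞ = 0 eV

Ionization energy = E_∞ - E_8 = 0 - (-1.91330) = 1.91330 eV
Ionization energy ≈ 1.91 eV

This is also called the binding energy of the electron in state n = 8.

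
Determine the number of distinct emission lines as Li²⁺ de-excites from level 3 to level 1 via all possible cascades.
3

The electron can occupy levels n = 1, 2, ..., 3 during de-excitation — that is m = 3 - 1 + 1 = 3 distinct levels.

The number of distinct spectral lines equals the number of ways to choose 2 of these m levels (each pair gives one possible emission transition):

Number of lines = m(m-1)/2 = 3×2/2 = 3

These correspond to all possible transitions between the 3 levels:
3 → 2, 3 → 1, 2 → 1

Each transition produces a photon with a unique energy (and thus wavelength). This count does not depend on Z.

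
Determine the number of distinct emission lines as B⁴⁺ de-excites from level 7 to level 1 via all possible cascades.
21

The electron can occupy levels n = 1, 2, ..., 7 during de-excitation — that is m = 7 - 1 + 1 = 7 distinct levels.

The number of distinct spectral lines equals the number of ways to choose 2 of these m levels (each pair gives one possible emission transition):

Number of lines = m(m-1)/2 = 7×6/2 = 21

These correspond to all possible transitions between the 7 levels:
7 → 6, 7 → 5, 7 → 4, 7 → 3, 7 → 2, 7 → 1, 6 → 5, 6 → 4...

Each transition produces a photon with a unique energy (and thus wavelength). This count does not depend on Z.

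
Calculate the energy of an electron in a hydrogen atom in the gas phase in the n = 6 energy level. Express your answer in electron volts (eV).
-0.37794 eV

The energy levels of a hydrogen-like atom are given by:
E_n = -13.6057 eV / n²

For n = 6:
E_6 = -13.6057 eV / 6²
E_6 = -13.6057 eV / 36
E_6 = -0.37794 eV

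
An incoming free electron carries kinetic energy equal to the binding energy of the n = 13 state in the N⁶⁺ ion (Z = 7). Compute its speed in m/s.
1.178e+06 m/s (or 0.39293% of c)

The binding energy at n = 13 for N⁶⁺ is:
E_13 = -13.6057 × 7²/13² = -3.9448479 eV
|E_13| = 3.9448479 eV

Convert to Joules:
KE = 3.9448479 eV × (1.602177 × 10⁻¹⁹ J/eV) = 6.32034e-19 J

Using KE = ½mv²:
v = √(2·KE/m_e)
v = √(2 × 6.32034e-19 J / 9.10938 × 10⁻³¹ kg)
v = 1.178e+06 m/s

This is approximately 0.39293% the speed of light.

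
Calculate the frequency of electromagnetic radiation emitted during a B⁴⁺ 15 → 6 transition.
1.9191e+15 Hz

First, find the transition energy:
E_15 = -13.6057 × 5² / 15² = -1.5117444 eV
E_6 = -13.6057 × 5² / 6² = -9.4484028 eV
|ΔE| = |E_6 - E_15| = 7.9366584 eV

Convert to Joules: E = 7.9366584 eV × (1.602177 × 10⁻¹⁹ J/eV) = 1.271593e-18 J

Using E = hf:
f = E/h = 1.271593e-18 J / (6.62607 × 10⁻³⁴ J·s)
f = 1.9191e+15 Hz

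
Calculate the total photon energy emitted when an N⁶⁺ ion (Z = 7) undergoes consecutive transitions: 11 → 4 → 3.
68.566 eV

The energy levels of N⁶⁺ are E_n = -13.6057 × 7² / n² eV.

First transition (11 → 4):
ΔE₁ = |E_4 - E_11|
ΔE₁ = |-41.667456250 - (-5.509746281)| = 36.157710 eV

Second transition (4 → 3):
ΔE₂ = |E_3 - E_4|
ΔE₂ = |-74.075477778 - (-41.667456250)| = 32.408022 eV

Total energy released:
E_total = ΔE₁ + ΔE₂ = 36.157710 + 32.408022 = 68.566 eV

Note: This equals the direct transition 11 → 3: 68.566 eV ✓
Energy is conserved regardless of the path taken.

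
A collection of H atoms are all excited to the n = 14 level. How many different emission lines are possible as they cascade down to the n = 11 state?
6

The electron can occupy levels n = 11, 12, ..., 14 during de-excitation — that is m = 14 - 11 + 1 = 4 distinct levels.

The number of distinct spectral lines equals the number of ways to choose 2 of these m levels (each pair gives one possible emission transition):

Number of lines = m(m-1)/2 = 4×3/2 = 6

These correspond to all possible transitions between the 4 levels:
14 → 13, 14 → 12, 14 → 11, 13 → 12, 13 → 11, 12 → 11

Each transition produces a photon with a unique energy (and thus wavelength). This count does not depend on Z.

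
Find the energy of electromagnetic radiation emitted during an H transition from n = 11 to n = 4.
0.737912 eV

The energy levels are E_n = -13.6057 eV / n².

Energy at n = 11: E_11 = -13.6057 / 11² = -0.112443802 eV
Energy at n = 4: E_4 = -13.6057 / 4² = -0.850356250 eV

For emission (electron falling to lower state), the photon energy is:
E_photon = E_11 - E_4 = |-0.112443802 - (-0.850356250)|
E_photon = 0.737912 eV

This energy is carried away by the emitted photon.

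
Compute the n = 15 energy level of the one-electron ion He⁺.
-0.2419 eV

For hydrogen-like ions, the energy levels scale with Z²:
E_n = -13.6057 Z² / n² eV

For He⁺ (Z = 2) at n = 15:
E_15 = -13.6057 × 2² / 15²
E_15 = -13.6057 × 4 / 225
E_15 = -54.4228 / 225
E_15 = -0.2419 eV

The energy is 4 times more negative than hydrogen at the same n due to the stronger nuclear charge.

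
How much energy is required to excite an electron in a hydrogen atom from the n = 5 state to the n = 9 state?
0.376 eV

The energy levels of a hydrogen-like atom are E_n = -13.6057 eV / n².

Energy at n = 5: E_5 = -13.6057 / 5² = -0.544228 eV
Energy at n = 9: E_9 = -13.6057 / 9² = -0.167972 eV

The excitation energy is the difference:
ΔE = E_9 - E_5
ΔE = -0.167972 - (-0.544228)
ΔE = 0.376 eV

Since this is positive, energy must be absorbed (photon absorption).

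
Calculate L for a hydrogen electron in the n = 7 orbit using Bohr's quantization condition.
7.38e-34 J·s (or 7ℏ)

In the Bohr model, angular momentum is quantized:
L = nℏ

where ℏ = h/(2π) = 1.0546e-34 J·s

For n = 7:
L = 7 × 1.0546e-34 J·s
L = 7.38e-34 J·s

This can also be written as L = 7ℏ.
The angular momentum is an integer multiple of the reduced Planck constant.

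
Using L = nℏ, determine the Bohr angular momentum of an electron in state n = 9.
9.491e-34 J·s (or 9ℏ)

In the Bohr model, angular momentum is quantized:
L = nℏ

where ℏ = h/(2π) = 1.05457e-34 J·s

For n = 9:
L = 9 × 1.05457e-34 J·s
L = 9.491e-34 J·s

This can also be written as L = 9ℏ.
The angular momentum is an integer multiple of the reduced Planck constant.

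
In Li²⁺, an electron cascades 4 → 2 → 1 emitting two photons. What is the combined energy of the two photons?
114.798094 eV

The energy levels of Li²⁺ are E_n = -13.6057 × 3² / n² eV.

First transition (4 → 2):
ΔE₁ = |E_2 - E_4|
ΔE₁ = |-30.612825000000 - (-7.653206250000)| = 22.959618750 eV

Second transition (2 → 1):
ΔE₂ = |E_1 - E_2|
ΔE₂ = |-122.451300000000 - (-30.612825000000)| = 91.838475000 eV

Total energy released:
E_total = ΔE₁ + ΔE₂ = 22.959618750 + 91.838475000 = 114.798094 eV

Note: This equals the direct transition 4 → 1: 114.798094 eV ✓
Energy is conserved regardless of the path taken.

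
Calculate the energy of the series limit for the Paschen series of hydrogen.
1.5117 eV

The series limit corresponds to the transition from n = ∞ to n = 3.
This is the highest energy (shortest wavelength) transition in the Paschen series.

E_∞ = 0 eV
E_3 = -13.6057 / 3² = -1.5117 eV

Energy at series limit:
ΔE = E_∞ - E_3 = 0 - (-1.5117) = 1.5117 eV

This energy equals the ionization energy from the n = 3 state of hydrogen.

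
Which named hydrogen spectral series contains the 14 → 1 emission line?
Lyman series

The spectral series in hydrogen are named based on the final (lower) energy level:
- Lyman series: n_final = 1 (ultraviolet)
- Balmer series: n_final = 2 (visible/near-UV)
- Paschen series: n_final = 3 (infrared)
- Brackett series: n_final = 4 (infrared)
- Pfund series: n_final = 5 (far infrared)

Since this transition ends at n = 1, it belongs to the Lyman series.

For reference, this 14 → 1 line has photon energy
ΔE = 13.6057 eV × (1/1² - 1/14²) = 13.53628316 eV,
corresponding to wavelength λ = hc/ΔE = 1239.84 eV·nm / 13.53628316 eV = 91.593829 nm in the ultraviolet region.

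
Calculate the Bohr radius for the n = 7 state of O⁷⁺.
0.3241 nm (or 3.2412 Å)

The Bohr radius formula is:
r_n = n² a₀ / Z

where a₀ = 0.0529177 nm is the Bohr radius.

For O⁷⁺ (Z = 8) at n = 7:
r_7 = 7² × 0.0529177 nm / 8
r_7 = 49 × 0.0529177 nm / 8
r_7 = 2.59297 nm / 8
r_7 = 0.3241 nm

The electron orbits at approximately 0.3241 nm from the nucleus.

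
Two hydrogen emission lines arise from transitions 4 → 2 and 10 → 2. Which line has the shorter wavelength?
10 → 2

Calculate the energy for each transition:

Transition 4 → 2:
ΔE₁ = |E_2 - E_4| = |-13.6057/2² - (-13.6057/4²)|
ΔE₁ = |-3.40142500000 - (-0.85035625000)| = 2.55106875 eV

Transition 10 → 2:
ΔE₂ = |E_2 - E_10| = |-13.6057/2² - (-13.6057/10²)|
ΔE₂ = |-3.40142500000 - (-0.13605700000)| = 3.26536800 eV

Since 3.26536800 eV > 2.55106875 eV, the transition 10 → 2 emits the more energetic photon.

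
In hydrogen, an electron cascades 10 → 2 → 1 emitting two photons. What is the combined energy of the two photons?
13.4696 eV

The energy levels of hydrogen are E_n = -13.6057 / n² eV.

First transition (10 → 2):
ΔE₁ = |E_2 - E_10|
ΔE₁ = |-3.4014250000 - (-0.1360570000)| = 3.2653680 eV

Second transition (2 → 1):
ΔE₂ = |E_1 - E_2|
ΔE₂ = |-13.6057000000 - (-3.4014250000)| = 10.2042750 eV

Total energy released:
E_total = ΔE₁ + ΔE₂ = 3.2653680 + 10.2042750 = 13.4696 eV

Note: This equals the direct transition 10 → 1: 13.4696 eV ✓
Energy is conserved regardless of the path taken.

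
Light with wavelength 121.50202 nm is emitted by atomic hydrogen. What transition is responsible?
n = 2 → n = 1

First, find the photon energy from the wavelength (hc = 1239.84 eV·nm):
E = hc/λ = 1239.84 eV·nm / 121.50202 nm = 10.204275 eV

The energy levels of hydrogen satisfy E_n = -13.6057 / n² eV, so an emission n_i → n_f releases
ΔE = 13.6057 × (1/n_f² − 1/n_i²) eV.

Setting ΔE equal to the photon energy:
1/n_f² − 1/n_i² = 10.204275 / 13.6057 = 0.75000000

Since 1/n_i² must be positive, we need 1/n_f² > 0.75000000, i.e. n_f ≤ 1. For each allowed n_f, solve n_i = (1/n_f² − 0.75000000)^(−1/2) and check whether it is a whole number:
  n_f = 1: 1/n_i² = 1.00000000 − 0.75000000 = 0.25000000 → n_i = 2.000  → integer, n_i = 2 ✓

Only n_f = 1 gives an integer upper level, n_i = 2.

The transition is from n = 2 to n = 1 (emission).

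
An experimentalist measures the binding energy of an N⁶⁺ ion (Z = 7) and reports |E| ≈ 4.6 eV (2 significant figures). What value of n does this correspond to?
n = 12

The exact energy levels follow E_n = -13.6057 Z² / n² eV with Z = 7.

The measured value (-4.6 eV) is reported to only 2 significant figures, so we must test candidate n values and see which one matches to that precision.

Candidate energies:
  n = 10:  E = -13.6057 × 7² / 10² = -6.666793 eV
  n = 11:  E = -13.6057 × 7² / 11² = -5.509746 eV
  n = 12:  E = -13.6057 × 7² / 12² = -4.629717 eV  ← matches
  n = 13:  E = -13.6057 × 7² / 13² = -3.944848 eV
  n = 14:  E = -13.6057 × 7² / 14² = -3.401425 eV

Checking against the measurement of -4.6 eV (2 sig figs), only n = 12 agrees:
E_12 = -4.629717 eV, which rounds to -4.6 eV ✓

Therefore n = 12.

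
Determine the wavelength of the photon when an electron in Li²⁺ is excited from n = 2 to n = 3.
72.90 nm

First, find the transition energy using E_n = -13.6057 Z² / n² eV:
E_2 = -13.6057 × 3² / 2² = -30.6128 eV
E_3 = -13.6057 × 3² / 3² = -13.6057 eV

Photon energy: |ΔE| = |E_3 - E_2| = 17.0071 eV

Convert to wavelength using E = hc/λ with hc = 1239.84 eV·nm:
λ = hc/E = 1239.84 eV·nm / 17.0071 eV
λ = 72.90 nm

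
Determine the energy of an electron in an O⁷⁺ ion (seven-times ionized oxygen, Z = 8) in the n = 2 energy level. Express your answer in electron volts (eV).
-217.691 eV

The energy levels of a hydrogen-like atom are given by:
E_n = -13.6057 Z² / n² eV  (with Z = 8 for O⁷⁺)

For n = 2:
E_2 = -13.6057 × 8² / 2²
E_2 = -13.6057 × 64 / 4
E_2 = -217.691 eV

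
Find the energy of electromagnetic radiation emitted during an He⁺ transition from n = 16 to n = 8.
0.6378 eV

The energy levels are E_n = -13.6057 Z² eV / n².

Energy at n = 16: E_16 = -13.6057 × 2² / 16² = -0.2125891 eV
Energy at n = 8: E_8 = -13.6057 × 2² / 8² = -0.8503563 eV

For emission (electron falling to lower state), the photon energy is:
E_photon = E_16 - E_8 = |-0.2125891 - (-0.8503563)|
E_photon = 0.6378 eV

This energy is carried away by the emitted photon.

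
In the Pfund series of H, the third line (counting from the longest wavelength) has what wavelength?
3738.524 nm

The lines of a series are numbered from the longest wavelength (smallest ΔE) outward; the third line is the transition from n = n_f + 3 to n_f.
The Pfund series has all transitions ending at n_f = 5.

For H, the third line (γ-line) is the jump from n = 8 to n = 5:
E_8 = -13.6057 / 8² = -0.212589063 eV
E_5 = -13.6057 / 5² = -0.544228000 eV
ΔE = E_8 - E_5 = 0.331638937 eV

λ = hc/E = 1239.84 eV·nm / 0.331638937 eV
λ = 3738.524 nm

This is the γ-line of the Pfund series in H.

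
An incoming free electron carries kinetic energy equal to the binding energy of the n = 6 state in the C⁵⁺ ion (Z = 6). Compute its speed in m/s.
2.18769e+06 m/s (or 0.729736% of c)

The binding energy at n = 6 for C⁵⁺ is:
E_6 = -13.6057 × 6²/6² = -13.60570000 eV
|E_6| = 13.60570000 eV

Convert to Joules:
KE = 13.60570000 eV × (1.602177 × 10⁻¹⁹ J/eV) = 2.1798740e-18 J

Using KE = ½mv²:
v = √(2·KE/m_e)
v = √(2 × 2.1798740e-18 J / 9.10938 × 10⁻³¹ kg)
v = 2.18769e+06 m/s

This is approximately 0.729736% the speed of light.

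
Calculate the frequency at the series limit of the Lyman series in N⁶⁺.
1.6120e+17 Hz

The series limit corresponds to the transition from n = ∞ to n = 1.
This is the highest energy (shortest wavelength) transition in the Lyman series.

E_∞ = 0 eV
E_1 = -13.6057 × 7² / 1² = -666.67930000 eV

Energy at series limit:
ΔE = E_∞ - E_1 = 0 - (-666.67930000) = 666.67930000 eV
E = 666.67930000 eV × (1.602177 × 10⁻¹⁹ J/eV) = 1.068138e-16 J
f = E/h = 1.068138e-16 J / (6.62607 × 10⁻³⁴ J·s) = 1.6120e+17 Hz

This energy equals the ionization energy from the n = 1 state of N⁶⁺.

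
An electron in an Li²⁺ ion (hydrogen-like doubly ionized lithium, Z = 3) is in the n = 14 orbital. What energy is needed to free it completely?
0.625 eV

The ionization energy is the energy needed to remove the electron completely (n → ∞).

For a hydrogen-like ion with Z = 3, E_n = -13.6057 Z² / n² eV.

At n = 14: E_14 = -13.6057 × 3² / 14² = -0.624752 eV
At n = ∞: E_∞ = 0 eV

Ionization energy = E_∞ - E_14 = 0 - (-0.624752) = 0.624752 eV
Ionization energy ≈ 0.625 eV

This is also called the binding energy of the electron in state n = 14.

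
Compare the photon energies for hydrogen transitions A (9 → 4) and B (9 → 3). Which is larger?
9 → 3

Calculate the energy for each transition:

Transition 9 → 4:
ΔE₁ = |E_4 - E_9| = |-13.6057/4² - (-13.6057/9²)|
ΔE₁ = |-0.850356250000 - (-0.167971604938)| = 0.682384645 eV

Transition 9 → 3:
ΔE₂ = |E_3 - E_9| = |-13.6057/3² - (-13.6057/9²)|
ΔE₂ = |-1.511744444444 - (-0.167971604938)| = 1.343772840 eV

Since 1.343772840 eV > 0.682384645 eV, the transition 9 → 3 emits the more energetic photon.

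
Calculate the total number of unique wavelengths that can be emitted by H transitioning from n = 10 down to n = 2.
36

The electron can occupy levels n = 2, 3, ..., 10 during de-excitation — that is m = 10 - 2 + 1 = 9 distinct levels.

The number of distinct spectral lines equals the number of ways to choose 2 of these m levels (each pair gives one possible emission transition):

Number of lines = m(m-1)/2 = 9×8/2 = 36

These correspond to all possible transitions between the 9 levels:
10 → 9, 10 → 8, 10 → 7, 10 → 6, 10 → 5, 10 → 4, 10 → 3, 10 → 2...

Each transition produces a photon with a unique energy (and thus wavelength). This count does not depend on Z.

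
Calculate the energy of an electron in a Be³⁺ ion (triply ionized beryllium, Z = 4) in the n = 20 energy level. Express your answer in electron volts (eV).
-0.54 eV

The energy levels of a hydrogen-like atom are given by:
E_n = -13.6057 Z² / n² eV  (with Z = 4 for Be³⁺)

For n = 20:
E_20 = -13.6057 × 4² / 20²
E_20 = -13.6057 × 16 / 400
E_20 = -0.54 eV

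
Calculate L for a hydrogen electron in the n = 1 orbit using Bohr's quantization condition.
1.05457e-34 J·s (or 1ℏ)

In the Bohr model, angular momentum is quantized:
L = nℏ

where ℏ = h/(2π) = 1.0545718e-34 J·s

For n = 1:
L = 1 × 1.0545718e-34 J·s
L = 1.05457e-34 J·s

This can also be written as L = 1ℏ.
The angular momentum is an integer multiple of the reduced Planck constant.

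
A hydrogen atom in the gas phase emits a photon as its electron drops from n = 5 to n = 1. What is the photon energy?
13.06147 eV

The energy levels are E_n = -13.6057 eV / n².

Energy at n = 5: E_5 = -13.6057 / 5² = -0.54422800 eV
Energy at n = 1: E_1 = -13.6057 / 1² = -13.60570000 eV

For emission (electron falling to lower state), the photon energy is:
E_photon = E_5 - E_1 = |-0.54422800 - (-13.60570000)|
E_photon = 13.06147 eV

This energy is carried away by the emitted photon.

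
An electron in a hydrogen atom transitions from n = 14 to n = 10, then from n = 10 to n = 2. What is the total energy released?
3.332 eV

The energy levels of hydrogen are E_n = -13.6057 / n² eV.

First transition (14 → 10):
ΔE₁ = |E_10 - E_14|
ΔE₁ = |-0.136057000 - (-0.069416837)| = 0.066640 eV

Second transition (10 → 2):
ΔE₂ = |E_2 - E_10|
ΔE₂ = |-3.401425000 - (-0.136057000)| = 3.265368 eV

Total energy released:
E_total = ΔE₁ + ΔE₂ = 0.066640 + 3.265368 = 3.332 eV

Note: This equals the direct transition 14 → 2: 3.332 eV ✓
Energy is conserved regardless of the path taken.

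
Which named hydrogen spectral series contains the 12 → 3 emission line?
Paschen series

The spectral series in hydrogen are named based on the final (lower) energy level:
- Lyman series: n_final = 1 (ultraviolet)
- Balmer series: n_final = 2 (visible/near-UV)
- Paschen series: n_final = 3 (infrared)
- Brackett series: n_final = 4 (infrared)
- Pfund series: n_final = 5 (far infrared)

Since this transition ends at n = 3, it belongs to the Paschen series.

For reference, this 12 → 3 line has photon energy
ΔE = 13.6057 eV × (1/3² - 1/12²) = 1.417260417 eV,
corresponding to wavelength λ = hc/ΔE = 1239.84 eV·nm / 1.417260417 eV = 874.81453 nm in the infrared region.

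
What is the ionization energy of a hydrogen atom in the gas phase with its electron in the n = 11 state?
0.11244 eV

The ionization energy is the energy needed to remove the electron completely (n → ∞).

For hydrogen, E_n = -13.6057 eV / n².

At n = 11: E_11 = -13.6057 / 11² = -0.11244380 eV
At n = ∞: E_∞ = 0 eV

Ionization energy = E_∞ - E_11 = 0 - (-0.11244380) = 0.11244380 eV
Ionization energy ≈ 0.11244 eV

This is also called the binding energy of the electron in state n = 11.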